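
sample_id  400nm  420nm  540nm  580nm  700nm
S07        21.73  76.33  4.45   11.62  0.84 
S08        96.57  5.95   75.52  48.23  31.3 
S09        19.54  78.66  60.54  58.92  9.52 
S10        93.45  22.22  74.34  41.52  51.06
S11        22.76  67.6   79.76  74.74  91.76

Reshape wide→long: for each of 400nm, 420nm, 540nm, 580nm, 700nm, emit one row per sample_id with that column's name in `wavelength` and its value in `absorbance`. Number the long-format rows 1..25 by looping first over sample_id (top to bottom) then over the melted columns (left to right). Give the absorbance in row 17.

22.22

25 rows total (5 × 5). Row 17: index ⌊(17-1)/5⌋ = 3 into sample_id → S10; (17-1) mod 5 = 1 into the melted columns → 420nm.
So row 17 is (S10, 420nm, 22.22); absorbance = 22.22.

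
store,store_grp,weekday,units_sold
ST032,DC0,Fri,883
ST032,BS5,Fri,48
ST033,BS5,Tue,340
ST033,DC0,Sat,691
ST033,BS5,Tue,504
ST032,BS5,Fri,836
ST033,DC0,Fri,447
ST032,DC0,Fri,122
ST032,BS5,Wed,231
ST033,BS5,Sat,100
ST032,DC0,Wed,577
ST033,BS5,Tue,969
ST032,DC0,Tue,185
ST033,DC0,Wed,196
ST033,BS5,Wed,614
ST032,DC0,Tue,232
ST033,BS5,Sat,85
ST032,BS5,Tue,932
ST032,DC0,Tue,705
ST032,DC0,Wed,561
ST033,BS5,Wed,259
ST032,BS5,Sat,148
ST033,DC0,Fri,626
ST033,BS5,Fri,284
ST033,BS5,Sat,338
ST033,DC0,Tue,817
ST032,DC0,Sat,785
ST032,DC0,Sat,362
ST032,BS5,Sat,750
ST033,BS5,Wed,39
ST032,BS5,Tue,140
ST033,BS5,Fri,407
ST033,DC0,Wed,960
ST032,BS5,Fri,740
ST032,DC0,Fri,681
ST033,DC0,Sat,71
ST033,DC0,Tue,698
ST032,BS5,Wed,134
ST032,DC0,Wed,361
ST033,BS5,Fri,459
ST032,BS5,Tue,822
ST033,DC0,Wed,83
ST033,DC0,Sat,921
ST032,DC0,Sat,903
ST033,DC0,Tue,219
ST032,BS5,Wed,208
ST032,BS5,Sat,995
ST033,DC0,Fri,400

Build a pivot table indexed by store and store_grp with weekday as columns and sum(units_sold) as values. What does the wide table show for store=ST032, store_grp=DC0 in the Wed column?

Rows with store=ST032, store_grp=DC0 and weekday=Wed: units_sold values are 577, 561, 361.
577 + 561 + 361 = 1499.

1499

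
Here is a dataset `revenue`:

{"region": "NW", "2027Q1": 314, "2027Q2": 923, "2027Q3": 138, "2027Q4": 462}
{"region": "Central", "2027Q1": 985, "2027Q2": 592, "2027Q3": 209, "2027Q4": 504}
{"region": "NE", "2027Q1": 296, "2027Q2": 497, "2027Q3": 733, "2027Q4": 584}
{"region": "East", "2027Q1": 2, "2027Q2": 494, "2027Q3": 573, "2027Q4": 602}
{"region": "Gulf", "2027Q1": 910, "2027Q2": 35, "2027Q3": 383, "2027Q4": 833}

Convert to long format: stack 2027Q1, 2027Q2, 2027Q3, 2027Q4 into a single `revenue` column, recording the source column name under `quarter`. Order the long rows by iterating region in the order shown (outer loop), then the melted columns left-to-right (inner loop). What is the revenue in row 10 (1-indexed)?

20 rows total (5 × 4). Row 10: index ⌊(10-1)/4⌋ = 2 into region → NE; (10-1) mod 4 = 1 into the melted columns → 2027Q2.
So row 10 is (NE, 2027Q2, 497); revenue = 497.

497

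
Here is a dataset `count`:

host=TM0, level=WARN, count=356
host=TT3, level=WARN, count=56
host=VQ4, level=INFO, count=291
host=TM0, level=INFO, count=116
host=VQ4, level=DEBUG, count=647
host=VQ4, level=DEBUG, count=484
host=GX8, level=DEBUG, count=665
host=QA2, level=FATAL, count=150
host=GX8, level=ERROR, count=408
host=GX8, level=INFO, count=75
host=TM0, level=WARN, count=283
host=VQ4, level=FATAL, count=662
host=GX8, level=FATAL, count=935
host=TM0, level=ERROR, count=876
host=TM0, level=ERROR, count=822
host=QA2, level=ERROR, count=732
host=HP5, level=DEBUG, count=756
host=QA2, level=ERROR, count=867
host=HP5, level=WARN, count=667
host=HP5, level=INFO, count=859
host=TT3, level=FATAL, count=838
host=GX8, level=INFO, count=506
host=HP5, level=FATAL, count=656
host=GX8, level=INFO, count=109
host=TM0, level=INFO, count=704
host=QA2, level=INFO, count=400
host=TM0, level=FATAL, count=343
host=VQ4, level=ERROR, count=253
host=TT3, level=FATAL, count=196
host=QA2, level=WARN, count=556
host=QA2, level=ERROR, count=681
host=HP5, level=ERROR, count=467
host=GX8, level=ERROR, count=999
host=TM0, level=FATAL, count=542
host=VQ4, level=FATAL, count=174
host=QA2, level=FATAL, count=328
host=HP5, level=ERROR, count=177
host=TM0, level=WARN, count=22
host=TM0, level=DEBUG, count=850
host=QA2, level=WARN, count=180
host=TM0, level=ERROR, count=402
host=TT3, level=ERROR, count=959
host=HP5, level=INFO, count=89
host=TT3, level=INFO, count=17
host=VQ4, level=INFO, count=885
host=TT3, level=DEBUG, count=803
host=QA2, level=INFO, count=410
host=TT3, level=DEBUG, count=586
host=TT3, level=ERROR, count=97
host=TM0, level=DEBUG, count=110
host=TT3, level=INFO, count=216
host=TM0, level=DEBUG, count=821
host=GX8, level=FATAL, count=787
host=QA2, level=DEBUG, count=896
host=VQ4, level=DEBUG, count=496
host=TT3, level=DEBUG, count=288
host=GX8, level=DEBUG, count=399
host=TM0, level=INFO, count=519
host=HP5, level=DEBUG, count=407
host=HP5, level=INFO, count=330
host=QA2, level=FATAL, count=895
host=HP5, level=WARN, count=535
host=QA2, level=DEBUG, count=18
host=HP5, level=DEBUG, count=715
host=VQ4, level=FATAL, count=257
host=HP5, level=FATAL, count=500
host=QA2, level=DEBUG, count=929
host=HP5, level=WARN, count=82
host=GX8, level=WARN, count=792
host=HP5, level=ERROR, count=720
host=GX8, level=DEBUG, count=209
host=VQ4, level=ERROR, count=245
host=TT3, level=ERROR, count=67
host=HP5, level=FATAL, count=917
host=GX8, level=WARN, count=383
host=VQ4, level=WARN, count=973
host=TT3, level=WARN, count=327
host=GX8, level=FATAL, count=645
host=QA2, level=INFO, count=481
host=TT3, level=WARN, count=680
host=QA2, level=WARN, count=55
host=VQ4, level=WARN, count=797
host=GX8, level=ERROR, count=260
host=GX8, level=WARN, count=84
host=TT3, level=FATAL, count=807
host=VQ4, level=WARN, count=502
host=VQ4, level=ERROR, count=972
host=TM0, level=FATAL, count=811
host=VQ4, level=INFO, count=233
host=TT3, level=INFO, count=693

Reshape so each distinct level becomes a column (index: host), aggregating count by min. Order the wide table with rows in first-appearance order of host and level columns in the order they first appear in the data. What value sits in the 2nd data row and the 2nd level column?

With rows in first-appearance order of host, row 2 is host=TT3. level columns in first-appearance order: WARN, INFO, DEBUG, FATAL, ERROR; column 2 is INFO.
Long rows with host=TT3, level=INFO: min(17, 216, 693) = 17.

17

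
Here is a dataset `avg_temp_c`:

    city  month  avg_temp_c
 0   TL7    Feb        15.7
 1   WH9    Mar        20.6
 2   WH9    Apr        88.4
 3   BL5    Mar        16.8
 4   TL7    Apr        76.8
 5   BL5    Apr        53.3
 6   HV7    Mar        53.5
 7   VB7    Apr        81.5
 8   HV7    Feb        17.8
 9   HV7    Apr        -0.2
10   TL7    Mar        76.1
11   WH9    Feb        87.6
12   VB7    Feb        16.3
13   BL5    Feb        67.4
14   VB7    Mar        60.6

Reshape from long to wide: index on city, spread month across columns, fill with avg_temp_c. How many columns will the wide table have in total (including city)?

4

1 column for city plus 3 distinct month values → 4 columns.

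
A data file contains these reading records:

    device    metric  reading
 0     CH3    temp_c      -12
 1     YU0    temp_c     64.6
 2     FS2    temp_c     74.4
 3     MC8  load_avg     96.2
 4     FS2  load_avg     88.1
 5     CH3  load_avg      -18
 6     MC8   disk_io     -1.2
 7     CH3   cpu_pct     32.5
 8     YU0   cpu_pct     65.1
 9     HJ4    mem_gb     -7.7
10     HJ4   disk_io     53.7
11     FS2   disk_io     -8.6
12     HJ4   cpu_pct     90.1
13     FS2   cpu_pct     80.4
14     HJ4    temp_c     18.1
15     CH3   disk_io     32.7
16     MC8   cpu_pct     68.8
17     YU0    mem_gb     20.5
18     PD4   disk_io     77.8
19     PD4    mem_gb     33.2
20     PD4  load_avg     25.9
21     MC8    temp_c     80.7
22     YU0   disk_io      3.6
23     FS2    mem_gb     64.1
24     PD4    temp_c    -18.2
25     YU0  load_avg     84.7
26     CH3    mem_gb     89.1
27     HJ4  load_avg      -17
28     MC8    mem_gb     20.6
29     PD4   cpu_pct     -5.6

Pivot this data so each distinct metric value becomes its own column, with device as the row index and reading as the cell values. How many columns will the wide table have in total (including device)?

1 column for device plus 5 distinct metric values → 6 columns.

6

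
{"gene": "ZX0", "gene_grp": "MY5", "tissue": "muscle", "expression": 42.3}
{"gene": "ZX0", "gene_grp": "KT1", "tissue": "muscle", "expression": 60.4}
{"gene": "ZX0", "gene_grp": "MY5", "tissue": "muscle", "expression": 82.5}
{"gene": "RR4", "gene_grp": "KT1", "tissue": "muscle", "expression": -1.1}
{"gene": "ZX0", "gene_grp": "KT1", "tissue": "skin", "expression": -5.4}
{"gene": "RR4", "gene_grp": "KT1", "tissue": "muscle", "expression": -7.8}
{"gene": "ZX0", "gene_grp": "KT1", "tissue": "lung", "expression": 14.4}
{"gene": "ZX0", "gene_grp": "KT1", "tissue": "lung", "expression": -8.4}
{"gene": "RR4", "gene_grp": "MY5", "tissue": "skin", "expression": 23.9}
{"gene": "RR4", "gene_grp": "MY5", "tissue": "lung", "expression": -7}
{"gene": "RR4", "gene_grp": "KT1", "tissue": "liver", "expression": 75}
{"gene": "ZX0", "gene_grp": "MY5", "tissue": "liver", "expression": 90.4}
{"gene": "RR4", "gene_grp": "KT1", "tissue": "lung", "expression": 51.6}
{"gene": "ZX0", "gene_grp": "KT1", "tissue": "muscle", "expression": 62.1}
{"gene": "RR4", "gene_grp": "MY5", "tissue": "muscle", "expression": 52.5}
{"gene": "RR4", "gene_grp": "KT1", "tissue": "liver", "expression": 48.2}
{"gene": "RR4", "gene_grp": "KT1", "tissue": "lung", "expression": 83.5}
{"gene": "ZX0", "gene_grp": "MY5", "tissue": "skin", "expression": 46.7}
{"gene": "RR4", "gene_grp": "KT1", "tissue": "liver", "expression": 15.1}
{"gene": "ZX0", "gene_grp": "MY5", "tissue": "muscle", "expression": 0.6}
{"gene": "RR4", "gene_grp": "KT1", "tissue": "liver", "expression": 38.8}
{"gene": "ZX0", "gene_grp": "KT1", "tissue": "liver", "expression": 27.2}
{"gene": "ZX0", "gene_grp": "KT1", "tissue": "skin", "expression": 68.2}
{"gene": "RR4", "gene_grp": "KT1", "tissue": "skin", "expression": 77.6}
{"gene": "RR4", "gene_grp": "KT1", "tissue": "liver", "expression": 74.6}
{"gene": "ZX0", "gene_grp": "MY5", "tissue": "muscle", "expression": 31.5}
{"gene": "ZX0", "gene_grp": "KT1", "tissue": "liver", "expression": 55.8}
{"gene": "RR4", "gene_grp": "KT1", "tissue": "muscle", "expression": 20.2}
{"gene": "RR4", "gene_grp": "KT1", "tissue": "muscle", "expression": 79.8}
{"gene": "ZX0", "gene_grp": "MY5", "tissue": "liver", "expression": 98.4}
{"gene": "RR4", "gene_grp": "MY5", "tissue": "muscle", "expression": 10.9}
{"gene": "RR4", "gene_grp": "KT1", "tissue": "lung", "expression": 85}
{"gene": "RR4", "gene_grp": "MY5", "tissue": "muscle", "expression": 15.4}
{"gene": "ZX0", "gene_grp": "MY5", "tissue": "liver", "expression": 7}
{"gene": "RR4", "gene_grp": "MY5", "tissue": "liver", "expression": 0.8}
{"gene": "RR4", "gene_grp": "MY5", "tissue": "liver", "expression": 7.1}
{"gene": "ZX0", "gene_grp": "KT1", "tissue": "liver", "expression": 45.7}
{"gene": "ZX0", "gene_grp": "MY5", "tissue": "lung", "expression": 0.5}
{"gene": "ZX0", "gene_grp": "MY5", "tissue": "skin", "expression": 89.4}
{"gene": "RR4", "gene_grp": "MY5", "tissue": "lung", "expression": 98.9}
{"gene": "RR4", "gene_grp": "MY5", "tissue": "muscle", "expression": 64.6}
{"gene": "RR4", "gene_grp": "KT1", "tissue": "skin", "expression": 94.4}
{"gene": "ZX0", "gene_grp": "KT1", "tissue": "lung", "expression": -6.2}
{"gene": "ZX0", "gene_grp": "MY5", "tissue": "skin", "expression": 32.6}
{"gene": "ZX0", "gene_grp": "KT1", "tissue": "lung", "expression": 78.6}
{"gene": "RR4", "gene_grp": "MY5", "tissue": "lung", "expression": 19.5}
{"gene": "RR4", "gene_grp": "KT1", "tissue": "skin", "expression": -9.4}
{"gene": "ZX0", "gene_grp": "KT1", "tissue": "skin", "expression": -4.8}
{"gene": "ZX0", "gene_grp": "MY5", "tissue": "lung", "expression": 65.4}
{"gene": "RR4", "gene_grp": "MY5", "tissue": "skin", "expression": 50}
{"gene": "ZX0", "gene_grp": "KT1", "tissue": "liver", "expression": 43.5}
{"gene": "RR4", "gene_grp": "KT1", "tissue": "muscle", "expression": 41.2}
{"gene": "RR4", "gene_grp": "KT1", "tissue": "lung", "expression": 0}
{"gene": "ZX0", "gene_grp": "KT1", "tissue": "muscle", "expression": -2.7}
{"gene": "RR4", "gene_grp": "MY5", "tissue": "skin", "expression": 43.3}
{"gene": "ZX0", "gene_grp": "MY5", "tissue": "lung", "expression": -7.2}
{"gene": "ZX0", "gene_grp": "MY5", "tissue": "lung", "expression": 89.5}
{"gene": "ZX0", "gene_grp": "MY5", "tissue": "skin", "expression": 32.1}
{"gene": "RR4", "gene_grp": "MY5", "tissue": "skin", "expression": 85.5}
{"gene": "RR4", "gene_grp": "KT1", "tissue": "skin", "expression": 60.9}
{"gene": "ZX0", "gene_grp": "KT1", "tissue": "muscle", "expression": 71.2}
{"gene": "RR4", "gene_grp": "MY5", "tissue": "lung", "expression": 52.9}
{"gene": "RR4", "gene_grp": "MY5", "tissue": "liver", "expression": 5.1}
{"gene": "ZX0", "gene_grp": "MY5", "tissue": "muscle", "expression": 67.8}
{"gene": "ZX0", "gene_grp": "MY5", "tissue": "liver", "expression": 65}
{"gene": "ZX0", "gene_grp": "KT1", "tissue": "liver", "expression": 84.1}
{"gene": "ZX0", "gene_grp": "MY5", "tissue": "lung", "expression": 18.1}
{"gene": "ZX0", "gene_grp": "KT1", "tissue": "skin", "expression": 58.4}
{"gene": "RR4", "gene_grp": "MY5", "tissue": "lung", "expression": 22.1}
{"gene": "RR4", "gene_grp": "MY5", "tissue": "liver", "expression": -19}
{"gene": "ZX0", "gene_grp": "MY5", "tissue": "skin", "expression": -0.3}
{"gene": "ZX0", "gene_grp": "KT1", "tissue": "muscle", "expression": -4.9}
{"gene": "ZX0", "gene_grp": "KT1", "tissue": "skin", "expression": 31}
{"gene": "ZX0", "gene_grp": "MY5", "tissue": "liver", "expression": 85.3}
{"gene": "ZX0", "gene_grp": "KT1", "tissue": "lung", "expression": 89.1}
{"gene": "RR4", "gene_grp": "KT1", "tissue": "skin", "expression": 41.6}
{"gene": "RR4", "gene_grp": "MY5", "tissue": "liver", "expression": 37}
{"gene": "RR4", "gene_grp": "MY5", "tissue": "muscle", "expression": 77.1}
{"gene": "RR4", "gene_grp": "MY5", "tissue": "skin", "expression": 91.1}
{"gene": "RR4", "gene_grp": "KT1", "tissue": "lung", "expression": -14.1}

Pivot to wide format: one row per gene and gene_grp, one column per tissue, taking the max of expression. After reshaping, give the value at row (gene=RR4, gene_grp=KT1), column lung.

85

Rows with gene=RR4, gene_grp=KT1 and tissue=lung: expression values are 51.6, 83.5, 85, 0, -14.1.
max(51.6, 83.5, 85, 0, -14.1) = 85.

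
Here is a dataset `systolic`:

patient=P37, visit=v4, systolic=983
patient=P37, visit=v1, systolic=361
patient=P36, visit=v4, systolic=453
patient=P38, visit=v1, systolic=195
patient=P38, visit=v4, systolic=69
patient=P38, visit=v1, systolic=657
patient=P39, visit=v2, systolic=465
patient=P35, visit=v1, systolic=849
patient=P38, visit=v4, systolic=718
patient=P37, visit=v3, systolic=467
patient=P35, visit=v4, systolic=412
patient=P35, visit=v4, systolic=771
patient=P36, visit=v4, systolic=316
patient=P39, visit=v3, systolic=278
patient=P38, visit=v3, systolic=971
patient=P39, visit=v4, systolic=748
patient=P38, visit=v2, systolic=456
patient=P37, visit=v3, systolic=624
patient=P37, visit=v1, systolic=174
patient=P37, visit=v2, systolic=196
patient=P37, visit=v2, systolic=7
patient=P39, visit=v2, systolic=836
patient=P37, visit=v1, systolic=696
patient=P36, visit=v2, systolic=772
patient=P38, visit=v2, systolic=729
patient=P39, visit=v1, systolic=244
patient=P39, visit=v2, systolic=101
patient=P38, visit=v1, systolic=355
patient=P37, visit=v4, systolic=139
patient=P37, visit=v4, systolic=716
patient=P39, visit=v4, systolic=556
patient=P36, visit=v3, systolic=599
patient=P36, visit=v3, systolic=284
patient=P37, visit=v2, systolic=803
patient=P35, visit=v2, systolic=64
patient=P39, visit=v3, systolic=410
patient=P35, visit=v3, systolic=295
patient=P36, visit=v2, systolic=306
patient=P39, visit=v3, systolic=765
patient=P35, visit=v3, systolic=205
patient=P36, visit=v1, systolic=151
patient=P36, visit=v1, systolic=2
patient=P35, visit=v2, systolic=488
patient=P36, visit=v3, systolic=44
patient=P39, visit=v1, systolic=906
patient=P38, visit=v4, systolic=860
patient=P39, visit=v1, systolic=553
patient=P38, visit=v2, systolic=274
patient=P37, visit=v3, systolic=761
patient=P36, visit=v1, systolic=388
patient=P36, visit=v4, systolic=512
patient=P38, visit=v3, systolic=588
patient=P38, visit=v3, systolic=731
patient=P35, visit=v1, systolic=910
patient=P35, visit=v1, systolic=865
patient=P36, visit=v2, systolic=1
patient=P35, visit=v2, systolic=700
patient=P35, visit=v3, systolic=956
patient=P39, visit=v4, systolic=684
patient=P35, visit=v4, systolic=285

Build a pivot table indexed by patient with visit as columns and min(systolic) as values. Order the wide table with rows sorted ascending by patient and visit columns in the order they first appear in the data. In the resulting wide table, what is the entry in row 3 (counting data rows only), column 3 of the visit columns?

7

With rows sorted ascending by patient, row 3 is patient=P37. visit columns in first-appearance order: v4, v1, v2, v3; column 3 is v2.
Long rows with patient=P37, visit=v2: min(196, 7, 803) = 7.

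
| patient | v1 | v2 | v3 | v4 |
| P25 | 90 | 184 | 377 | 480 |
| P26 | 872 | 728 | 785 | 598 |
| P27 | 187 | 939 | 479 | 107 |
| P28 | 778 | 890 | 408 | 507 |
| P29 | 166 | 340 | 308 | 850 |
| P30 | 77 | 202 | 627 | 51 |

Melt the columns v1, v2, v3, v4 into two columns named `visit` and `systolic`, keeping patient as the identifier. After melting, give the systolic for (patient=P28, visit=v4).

507

Unpivoting turns each (patient, wide-column) pair into one long row.
The wide cell at row P28, column v4 holds 507, so the long row (P28, v4) has systolic=507.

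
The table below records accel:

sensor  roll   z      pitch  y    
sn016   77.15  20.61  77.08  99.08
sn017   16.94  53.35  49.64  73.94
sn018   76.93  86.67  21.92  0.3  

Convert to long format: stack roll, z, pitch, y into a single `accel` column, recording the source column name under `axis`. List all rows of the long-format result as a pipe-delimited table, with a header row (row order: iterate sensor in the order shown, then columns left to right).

Each (sensor, column) pair becomes one row: 3 × 4 = 12 rows.
For example, (sn016, roll) → accel=77.15.

| sensor | axis | accel |
| sn016 | roll | 77.15 |
| sn016 | z | 20.61 |
| sn016 | pitch | 77.08 |
| sn016 | y | 99.08 |
| sn017 | roll | 16.94 |
| sn017 | z | 53.35 |
| sn017 | pitch | 49.64 |
| sn017 | y | 73.94 |
| sn018 | roll | 76.93 |
| sn018 | z | 86.67 |
| sn018 | pitch | 21.92 |
| sn018 | y | 0.3 |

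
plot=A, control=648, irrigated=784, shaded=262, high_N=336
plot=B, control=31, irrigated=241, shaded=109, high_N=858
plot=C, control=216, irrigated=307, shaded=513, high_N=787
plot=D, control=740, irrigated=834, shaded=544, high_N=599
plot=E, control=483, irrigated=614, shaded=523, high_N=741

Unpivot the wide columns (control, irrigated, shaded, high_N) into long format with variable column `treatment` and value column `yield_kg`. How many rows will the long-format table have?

5 plot values × 4 melted columns = 20 rows.

20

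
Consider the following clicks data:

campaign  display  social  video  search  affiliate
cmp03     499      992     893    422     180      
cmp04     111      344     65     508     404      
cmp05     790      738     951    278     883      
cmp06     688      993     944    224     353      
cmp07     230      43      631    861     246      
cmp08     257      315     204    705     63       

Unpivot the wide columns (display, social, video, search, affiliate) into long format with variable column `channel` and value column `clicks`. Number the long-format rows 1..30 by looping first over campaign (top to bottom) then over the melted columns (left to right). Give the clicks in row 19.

224

30 rows total (6 × 5). Row 19: index ⌊(19-1)/5⌋ = 3 into campaign → cmp06; (19-1) mod 5 = 3 into the melted columns → search.
So row 19 is (cmp06, search, 224); clicks = 224.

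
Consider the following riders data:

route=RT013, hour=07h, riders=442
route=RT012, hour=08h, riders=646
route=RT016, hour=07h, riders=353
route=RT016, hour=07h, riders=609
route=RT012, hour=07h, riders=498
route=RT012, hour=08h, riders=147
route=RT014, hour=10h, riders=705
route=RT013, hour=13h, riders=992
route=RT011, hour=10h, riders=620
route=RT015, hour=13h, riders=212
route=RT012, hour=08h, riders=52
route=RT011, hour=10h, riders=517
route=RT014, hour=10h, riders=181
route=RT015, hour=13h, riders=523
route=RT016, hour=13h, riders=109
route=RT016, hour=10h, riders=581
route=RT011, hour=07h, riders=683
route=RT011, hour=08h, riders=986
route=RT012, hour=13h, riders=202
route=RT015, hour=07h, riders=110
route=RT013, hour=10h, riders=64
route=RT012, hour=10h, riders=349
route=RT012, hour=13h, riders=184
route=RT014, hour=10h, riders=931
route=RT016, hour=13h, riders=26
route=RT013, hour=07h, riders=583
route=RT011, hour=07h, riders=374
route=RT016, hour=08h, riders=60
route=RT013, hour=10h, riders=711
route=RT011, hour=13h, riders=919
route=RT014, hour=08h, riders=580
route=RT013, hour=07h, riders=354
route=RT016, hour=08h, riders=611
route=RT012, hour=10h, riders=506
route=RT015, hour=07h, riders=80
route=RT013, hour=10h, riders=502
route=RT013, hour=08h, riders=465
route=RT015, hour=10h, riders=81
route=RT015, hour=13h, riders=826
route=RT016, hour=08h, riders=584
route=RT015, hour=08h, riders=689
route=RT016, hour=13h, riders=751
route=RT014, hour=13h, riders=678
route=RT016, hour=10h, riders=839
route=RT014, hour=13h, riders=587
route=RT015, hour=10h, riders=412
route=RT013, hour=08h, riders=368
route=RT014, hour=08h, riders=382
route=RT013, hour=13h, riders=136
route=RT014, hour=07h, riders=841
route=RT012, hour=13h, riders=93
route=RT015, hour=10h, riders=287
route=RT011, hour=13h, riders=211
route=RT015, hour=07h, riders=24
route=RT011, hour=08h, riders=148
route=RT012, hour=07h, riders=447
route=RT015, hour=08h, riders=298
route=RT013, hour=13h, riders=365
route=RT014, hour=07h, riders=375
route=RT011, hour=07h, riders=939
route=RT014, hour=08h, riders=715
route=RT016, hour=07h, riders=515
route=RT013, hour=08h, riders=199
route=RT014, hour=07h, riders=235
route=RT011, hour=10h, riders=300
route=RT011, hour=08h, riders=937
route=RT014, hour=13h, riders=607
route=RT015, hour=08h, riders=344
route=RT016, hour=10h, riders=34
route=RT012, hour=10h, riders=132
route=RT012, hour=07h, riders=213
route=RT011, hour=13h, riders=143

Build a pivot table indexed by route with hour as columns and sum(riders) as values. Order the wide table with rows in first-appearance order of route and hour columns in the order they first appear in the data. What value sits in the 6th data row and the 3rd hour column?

With rows in first-appearance order of route, row 6 is route=RT015. hour columns in first-appearance order: 07h, 08h, 10h, 13h; column 3 is 10h.
Long rows with route=RT015, hour=10h: 81 + 412 + 287 = 780.

780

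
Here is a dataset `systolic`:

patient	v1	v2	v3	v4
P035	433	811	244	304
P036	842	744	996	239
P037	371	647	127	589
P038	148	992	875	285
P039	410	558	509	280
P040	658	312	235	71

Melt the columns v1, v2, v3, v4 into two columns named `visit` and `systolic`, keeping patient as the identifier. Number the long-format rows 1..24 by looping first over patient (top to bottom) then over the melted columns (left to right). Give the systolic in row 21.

24 rows total (6 × 4). Row 21: index ⌊(21-1)/4⌋ = 5 into patient → P040; (21-1) mod 4 = 0 into the melted columns → v1.
So row 21 is (P040, v1, 658); systolic = 658.

658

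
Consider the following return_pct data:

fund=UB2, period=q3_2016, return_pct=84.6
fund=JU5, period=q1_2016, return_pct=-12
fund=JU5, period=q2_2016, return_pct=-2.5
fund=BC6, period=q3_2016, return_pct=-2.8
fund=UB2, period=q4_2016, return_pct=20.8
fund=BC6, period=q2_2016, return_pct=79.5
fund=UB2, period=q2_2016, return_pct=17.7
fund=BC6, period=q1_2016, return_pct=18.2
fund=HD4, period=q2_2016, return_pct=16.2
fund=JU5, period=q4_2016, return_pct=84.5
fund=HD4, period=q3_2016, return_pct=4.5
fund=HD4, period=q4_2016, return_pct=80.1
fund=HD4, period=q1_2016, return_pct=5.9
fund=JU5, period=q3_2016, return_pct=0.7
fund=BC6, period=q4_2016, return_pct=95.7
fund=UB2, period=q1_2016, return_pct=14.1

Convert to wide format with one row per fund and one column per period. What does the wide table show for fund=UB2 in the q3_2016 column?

Wide layout: rows indexed by fund, columns are the 4 distinct period values (q3_2016, q1_2016, q2_2016, q4_2016).
Cell (fund=UB2, period=q3_2016) draws from the long row where fund=UB2 and period=q3_2016, which has return_pct=84.6.

84.6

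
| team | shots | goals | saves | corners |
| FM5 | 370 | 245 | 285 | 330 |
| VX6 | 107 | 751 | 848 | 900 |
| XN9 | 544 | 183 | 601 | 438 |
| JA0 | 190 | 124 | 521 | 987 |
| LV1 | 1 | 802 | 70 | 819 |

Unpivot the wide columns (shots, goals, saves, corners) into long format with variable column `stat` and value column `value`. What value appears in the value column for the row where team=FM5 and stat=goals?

Unpivoting turns each (team, wide-column) pair into one long row.
The wide cell at row FM5, column goals holds 245, so the long row (FM5, goals) has value=245.

245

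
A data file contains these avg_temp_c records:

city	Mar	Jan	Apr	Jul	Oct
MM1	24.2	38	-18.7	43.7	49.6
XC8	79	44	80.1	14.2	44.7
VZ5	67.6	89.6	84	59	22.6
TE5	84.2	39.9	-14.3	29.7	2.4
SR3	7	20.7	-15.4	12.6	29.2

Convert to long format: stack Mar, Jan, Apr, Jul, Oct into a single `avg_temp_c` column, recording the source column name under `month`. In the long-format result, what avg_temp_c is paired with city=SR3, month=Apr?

-15.4

Unpivoting turns each (city, wide-column) pair into one long row.
The wide cell at row SR3, column Apr holds -15.4, so the long row (SR3, Apr) has avg_temp_c=-15.4.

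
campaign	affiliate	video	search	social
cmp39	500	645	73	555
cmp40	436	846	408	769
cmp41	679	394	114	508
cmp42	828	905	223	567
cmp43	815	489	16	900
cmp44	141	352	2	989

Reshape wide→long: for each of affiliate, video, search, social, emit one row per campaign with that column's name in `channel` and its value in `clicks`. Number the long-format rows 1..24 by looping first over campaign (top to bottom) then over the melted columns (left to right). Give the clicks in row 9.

24 rows total (6 × 4). Row 9: index ⌊(9-1)/4⌋ = 2 into campaign → cmp41; (9-1) mod 4 = 0 into the melted columns → affiliate.
So row 9 is (cmp41, affiliate, 679); clicks = 679.

679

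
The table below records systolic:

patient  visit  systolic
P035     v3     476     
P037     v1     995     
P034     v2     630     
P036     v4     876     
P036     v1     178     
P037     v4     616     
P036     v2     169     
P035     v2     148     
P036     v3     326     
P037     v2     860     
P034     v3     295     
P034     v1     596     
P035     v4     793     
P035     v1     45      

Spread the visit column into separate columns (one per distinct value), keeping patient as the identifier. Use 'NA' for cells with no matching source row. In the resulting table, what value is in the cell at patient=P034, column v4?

No long-format row has patient=P034 and visit=v4, so the cell is NA.

NA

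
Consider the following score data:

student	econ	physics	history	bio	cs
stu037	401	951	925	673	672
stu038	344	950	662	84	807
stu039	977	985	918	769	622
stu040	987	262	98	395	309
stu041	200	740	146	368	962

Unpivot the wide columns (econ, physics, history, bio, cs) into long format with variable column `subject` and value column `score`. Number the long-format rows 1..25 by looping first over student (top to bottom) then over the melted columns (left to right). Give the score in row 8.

662

25 rows total (5 × 5). Row 8: index ⌊(8-1)/5⌋ = 1 into student → stu038; (8-1) mod 5 = 2 into the melted columns → history.
So row 8 is (stu038, history, 662); score = 662.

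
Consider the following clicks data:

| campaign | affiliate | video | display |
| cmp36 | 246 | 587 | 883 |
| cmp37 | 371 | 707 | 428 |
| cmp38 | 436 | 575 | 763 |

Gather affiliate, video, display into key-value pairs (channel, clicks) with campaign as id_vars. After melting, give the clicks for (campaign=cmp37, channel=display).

428

Unpivoting turns each (campaign, wide-column) pair into one long row.
The wide cell at row cmp37, column display holds 428, so the long row (cmp37, display) has clicks=428.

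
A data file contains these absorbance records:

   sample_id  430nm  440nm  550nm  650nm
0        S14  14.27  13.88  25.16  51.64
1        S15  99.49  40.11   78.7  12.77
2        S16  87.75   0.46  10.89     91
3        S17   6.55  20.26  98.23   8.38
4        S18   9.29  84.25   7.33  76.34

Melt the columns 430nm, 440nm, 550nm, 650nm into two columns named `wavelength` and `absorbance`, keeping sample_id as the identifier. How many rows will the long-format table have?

20

5 sample_id values × 4 melted columns = 20 rows.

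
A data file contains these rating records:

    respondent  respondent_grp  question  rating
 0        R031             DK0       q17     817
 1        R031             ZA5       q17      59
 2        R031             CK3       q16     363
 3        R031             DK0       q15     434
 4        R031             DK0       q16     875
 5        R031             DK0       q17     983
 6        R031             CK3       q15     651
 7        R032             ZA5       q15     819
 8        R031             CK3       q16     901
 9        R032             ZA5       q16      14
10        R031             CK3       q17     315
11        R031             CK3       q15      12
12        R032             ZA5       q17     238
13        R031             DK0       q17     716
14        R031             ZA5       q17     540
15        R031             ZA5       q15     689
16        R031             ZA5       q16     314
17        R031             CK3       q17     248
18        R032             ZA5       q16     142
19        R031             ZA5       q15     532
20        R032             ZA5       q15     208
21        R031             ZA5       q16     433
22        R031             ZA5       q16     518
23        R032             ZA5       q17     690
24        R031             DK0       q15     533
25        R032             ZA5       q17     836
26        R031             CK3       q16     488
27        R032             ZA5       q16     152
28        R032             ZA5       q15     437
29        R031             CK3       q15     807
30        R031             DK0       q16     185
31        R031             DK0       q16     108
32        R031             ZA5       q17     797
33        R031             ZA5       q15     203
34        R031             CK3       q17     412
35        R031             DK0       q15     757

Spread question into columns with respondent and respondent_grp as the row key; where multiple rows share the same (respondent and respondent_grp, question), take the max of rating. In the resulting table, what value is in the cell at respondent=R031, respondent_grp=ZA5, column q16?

Rows with respondent=R031, respondent_grp=ZA5 and question=q16: rating values are 314, 433, 518.
max(314, 433, 518) = 518.

518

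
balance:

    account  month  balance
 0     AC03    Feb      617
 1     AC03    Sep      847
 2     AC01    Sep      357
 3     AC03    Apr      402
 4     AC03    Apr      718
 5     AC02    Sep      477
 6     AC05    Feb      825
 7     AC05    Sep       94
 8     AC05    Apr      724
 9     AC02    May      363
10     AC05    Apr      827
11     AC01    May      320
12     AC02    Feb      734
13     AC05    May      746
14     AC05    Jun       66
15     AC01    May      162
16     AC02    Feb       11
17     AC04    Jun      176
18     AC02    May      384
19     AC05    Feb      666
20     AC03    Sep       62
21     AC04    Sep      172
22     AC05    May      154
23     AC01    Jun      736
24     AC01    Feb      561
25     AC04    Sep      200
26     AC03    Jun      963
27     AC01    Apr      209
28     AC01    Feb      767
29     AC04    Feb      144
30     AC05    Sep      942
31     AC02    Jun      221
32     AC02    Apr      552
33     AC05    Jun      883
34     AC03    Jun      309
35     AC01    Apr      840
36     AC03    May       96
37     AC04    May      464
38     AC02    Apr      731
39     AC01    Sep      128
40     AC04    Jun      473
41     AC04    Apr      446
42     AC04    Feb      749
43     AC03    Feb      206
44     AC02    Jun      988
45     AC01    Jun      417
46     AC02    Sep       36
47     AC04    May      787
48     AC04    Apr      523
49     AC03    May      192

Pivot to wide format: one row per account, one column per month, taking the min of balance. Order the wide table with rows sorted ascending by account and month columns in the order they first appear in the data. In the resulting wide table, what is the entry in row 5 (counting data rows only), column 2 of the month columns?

94

With rows sorted ascending by account, row 5 is account=AC05. month columns in first-appearance order: Feb, Sep, Apr, May, Jun; column 2 is Sep.
Long rows with account=AC05, month=Sep: min(94, 942) = 94.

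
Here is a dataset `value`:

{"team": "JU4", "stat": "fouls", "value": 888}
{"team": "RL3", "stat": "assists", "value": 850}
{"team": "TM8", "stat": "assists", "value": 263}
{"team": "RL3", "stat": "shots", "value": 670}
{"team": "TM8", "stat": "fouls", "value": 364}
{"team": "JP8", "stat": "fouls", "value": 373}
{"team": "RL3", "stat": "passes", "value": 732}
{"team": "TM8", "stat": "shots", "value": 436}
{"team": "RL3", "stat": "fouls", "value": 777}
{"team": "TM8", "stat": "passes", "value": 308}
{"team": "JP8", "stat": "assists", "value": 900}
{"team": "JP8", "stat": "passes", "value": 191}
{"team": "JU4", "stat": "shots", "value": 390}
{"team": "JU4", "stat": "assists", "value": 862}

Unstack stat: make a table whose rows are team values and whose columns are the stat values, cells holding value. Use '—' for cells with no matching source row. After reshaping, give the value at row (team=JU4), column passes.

No long-format row has team=JU4 and stat=passes, so the cell is —.

—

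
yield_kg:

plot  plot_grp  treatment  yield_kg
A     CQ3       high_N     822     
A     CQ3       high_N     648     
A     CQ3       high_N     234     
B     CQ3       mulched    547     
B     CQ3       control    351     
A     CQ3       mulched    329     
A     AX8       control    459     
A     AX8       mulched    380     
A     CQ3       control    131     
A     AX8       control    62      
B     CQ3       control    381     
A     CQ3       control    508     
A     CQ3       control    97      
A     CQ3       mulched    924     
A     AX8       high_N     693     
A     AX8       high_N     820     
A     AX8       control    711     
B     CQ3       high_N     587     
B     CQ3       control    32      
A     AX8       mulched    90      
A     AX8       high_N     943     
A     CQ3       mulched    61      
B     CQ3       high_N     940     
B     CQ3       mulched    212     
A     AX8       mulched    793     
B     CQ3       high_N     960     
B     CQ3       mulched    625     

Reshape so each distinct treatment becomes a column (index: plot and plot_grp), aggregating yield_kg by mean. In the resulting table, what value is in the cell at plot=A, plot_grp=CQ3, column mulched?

438

Rows with plot=A, plot_grp=CQ3 and treatment=mulched: yield_kg values are 329, 924, 61.
(329 + 924 + 61) / 3 = 438.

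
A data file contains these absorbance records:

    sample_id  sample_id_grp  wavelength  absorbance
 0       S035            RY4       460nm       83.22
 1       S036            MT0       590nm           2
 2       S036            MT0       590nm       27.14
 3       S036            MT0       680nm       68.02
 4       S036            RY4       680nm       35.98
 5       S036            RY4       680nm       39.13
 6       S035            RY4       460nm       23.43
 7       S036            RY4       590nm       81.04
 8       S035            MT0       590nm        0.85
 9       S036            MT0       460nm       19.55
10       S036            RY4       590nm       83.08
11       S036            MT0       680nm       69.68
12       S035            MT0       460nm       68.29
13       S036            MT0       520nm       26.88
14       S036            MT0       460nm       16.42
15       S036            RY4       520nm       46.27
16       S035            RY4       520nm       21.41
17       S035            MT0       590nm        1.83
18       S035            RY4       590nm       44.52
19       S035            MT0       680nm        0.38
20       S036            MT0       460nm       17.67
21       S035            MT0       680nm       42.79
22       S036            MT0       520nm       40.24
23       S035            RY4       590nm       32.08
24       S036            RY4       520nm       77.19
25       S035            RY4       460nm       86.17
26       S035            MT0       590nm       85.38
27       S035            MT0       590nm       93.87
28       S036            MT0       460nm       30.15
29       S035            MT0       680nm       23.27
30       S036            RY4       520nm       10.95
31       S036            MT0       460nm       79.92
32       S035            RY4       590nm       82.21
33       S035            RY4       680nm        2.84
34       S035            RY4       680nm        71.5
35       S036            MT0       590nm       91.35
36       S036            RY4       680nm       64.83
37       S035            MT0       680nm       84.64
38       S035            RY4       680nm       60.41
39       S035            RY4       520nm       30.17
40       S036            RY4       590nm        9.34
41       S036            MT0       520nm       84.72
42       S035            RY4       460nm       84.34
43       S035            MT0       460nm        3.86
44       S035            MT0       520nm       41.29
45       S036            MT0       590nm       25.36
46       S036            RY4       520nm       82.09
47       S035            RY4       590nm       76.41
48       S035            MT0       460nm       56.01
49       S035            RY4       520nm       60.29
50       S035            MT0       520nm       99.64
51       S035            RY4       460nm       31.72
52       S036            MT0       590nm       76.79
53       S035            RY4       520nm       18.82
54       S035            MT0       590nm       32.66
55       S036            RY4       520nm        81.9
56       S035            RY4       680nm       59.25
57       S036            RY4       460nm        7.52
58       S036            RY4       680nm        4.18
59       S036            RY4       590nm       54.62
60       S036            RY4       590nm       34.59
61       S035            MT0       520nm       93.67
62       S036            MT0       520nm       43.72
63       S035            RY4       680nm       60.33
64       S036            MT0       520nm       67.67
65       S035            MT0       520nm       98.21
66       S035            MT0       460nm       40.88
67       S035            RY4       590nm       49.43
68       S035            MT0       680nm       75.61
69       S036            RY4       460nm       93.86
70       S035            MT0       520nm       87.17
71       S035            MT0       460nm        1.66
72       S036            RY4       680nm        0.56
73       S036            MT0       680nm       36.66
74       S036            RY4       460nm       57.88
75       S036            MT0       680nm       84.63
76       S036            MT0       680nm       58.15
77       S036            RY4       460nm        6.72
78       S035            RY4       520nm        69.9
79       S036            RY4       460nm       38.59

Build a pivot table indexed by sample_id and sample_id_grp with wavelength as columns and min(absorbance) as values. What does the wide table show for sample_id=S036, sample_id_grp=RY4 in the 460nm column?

Rows with sample_id=S036, sample_id_grp=RY4 and wavelength=460nm: absorbance values are 7.52, 93.86, 57.88, 6.72, 38.59.
min(7.52, 93.86, 57.88, 6.72, 38.59) = 6.72.

6.72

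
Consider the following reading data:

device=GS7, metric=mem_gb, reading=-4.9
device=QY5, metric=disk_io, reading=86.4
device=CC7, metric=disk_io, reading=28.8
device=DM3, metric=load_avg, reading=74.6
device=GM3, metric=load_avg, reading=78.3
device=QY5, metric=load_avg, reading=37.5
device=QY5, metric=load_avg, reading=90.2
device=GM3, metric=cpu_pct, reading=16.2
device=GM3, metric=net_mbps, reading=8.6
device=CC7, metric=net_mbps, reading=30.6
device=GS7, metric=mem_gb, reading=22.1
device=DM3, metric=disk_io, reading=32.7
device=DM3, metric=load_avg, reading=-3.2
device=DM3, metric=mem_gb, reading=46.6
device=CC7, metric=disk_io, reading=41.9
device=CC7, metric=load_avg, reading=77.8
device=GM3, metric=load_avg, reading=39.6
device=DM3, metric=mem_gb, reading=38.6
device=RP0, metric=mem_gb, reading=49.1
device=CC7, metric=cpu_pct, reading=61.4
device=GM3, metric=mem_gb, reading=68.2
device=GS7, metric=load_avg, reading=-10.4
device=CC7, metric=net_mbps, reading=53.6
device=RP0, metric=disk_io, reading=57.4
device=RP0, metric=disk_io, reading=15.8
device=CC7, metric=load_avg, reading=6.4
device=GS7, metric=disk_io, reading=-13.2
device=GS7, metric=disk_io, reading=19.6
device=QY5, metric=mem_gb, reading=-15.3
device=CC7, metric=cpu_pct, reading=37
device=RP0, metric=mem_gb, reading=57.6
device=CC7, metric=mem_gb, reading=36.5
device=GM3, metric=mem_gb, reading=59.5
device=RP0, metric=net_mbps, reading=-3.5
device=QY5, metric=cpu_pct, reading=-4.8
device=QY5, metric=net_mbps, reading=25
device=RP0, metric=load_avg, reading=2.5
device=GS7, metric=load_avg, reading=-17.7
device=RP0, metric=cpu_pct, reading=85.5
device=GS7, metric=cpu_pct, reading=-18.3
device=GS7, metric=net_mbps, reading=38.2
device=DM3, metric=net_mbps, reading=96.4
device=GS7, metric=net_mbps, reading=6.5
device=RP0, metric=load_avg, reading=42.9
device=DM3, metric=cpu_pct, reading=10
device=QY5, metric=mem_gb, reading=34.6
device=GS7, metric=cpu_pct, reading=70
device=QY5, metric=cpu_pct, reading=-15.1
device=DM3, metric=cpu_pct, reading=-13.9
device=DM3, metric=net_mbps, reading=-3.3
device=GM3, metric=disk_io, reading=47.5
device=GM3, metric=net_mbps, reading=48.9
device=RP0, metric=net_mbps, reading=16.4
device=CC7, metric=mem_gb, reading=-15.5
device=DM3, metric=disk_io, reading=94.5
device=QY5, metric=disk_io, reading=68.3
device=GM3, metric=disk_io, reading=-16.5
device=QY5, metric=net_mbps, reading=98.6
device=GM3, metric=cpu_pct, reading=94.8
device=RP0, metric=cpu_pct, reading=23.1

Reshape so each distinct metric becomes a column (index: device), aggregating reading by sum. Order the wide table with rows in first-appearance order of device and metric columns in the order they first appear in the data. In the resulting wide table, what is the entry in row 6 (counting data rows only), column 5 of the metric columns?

12.9

With rows in first-appearance order of device, row 6 is device=RP0. metric columns in first-appearance order: mem_gb, disk_io, load_avg, cpu_pct, net_mbps; column 5 is net_mbps.
Long rows with device=RP0, metric=net_mbps: -3.5 + 16.4 = 12.9.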